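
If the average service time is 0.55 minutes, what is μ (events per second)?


μ = 1/(service time) in consistent units.
1 second = 0.0166667 min, so μ = 0.0166667/0.55 = 0.03030 per second

Final: 0.03030 /sec


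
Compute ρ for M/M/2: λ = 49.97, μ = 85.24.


ρ = λ/(cμ) = 49.97/(2·85.24) = 49.97/170.48 = 0.2931

Final: 0.2931


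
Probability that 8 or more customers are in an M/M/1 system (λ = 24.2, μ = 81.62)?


ρ = 24.2/81.62 = 0.2965
P(N ≥ n) = ρ^n = 0.2965^8 = 0.00005972

Final: 0.00005972


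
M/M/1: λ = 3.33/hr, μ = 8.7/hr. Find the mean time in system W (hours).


W = 1/(μ−λ) = 1/(8.7 − 3.33) = 1/5.37 = 0.1862 hr

Final: 0.1862 hr


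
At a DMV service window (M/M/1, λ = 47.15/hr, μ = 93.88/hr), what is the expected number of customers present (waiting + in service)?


ρ = λ/μ = 47.15/93.88 = 0.5022
L = ρ/(1−ρ) = 0.5022/(1 − 0.5022) = 0.5022/0.4978 = 1.0090

Final: 1.0090


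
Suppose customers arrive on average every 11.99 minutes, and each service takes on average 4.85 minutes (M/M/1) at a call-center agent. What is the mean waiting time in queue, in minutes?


λ = 60/11.99 = 5.0042 /hr
μ = 60/4.85 = 12.3711 /hr
ρ = λ/μ = 5.0042/12.3711 = 0.4045
Wq = ρ/(μ−λ) = 0.4045/(12.3711−5.0042) = 0.05491 hr
In minutes: 0.05491·60 = 3.294 min

Final: 3.294 min


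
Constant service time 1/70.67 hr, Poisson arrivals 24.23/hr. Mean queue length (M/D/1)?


ρ = 24.23/70.67 = 0.3429
M/D/1: Lq = ρ²/(2(1−ρ)) = 0.1176/(2·0.6571) = 0.08944

Final: 0.08944


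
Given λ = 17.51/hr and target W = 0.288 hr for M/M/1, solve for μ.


W = 1/(μ−λ) ⇒ μ − λ = 1/W = 1/0.288 = 3.4722
μ = λ + 1/W = 17.51 + 3.4722 = 20.9822 per hr

Final: 20.9822 /hr


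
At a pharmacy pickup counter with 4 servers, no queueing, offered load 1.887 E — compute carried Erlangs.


B(4,1.887) = 0.083650 (Erlang-B)
Carried load = a(1 − B) = 1.887·(1 − 0.083650) = 1.887·0.916350 = 1.7292 E

Final: 1.7292 Erlangs


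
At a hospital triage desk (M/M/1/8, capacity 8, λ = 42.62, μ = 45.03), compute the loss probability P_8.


ρ = λ/μ = 42.62/45.03 = 0.9465
P_K = (1−ρ)ρ^K/(1−ρ^(K+1)) = (0.05352·0.644009)/(1 − 0.609542)
= 0.034467/0.390458 = 0.088274

Final: 0.088274


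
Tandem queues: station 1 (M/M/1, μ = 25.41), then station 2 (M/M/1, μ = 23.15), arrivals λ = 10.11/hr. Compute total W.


Each node sees arrival rate λ = 10.11/hr (tandem ⇒ throughput preserved).
W₁ = 1/(μ₁−λ) = 1/(25.41−10.11) = 0.06536 hr
W₂ = 1/(μ₂−λ) = 1/(23.15−10.11) = 0.07669 hr
W_total = W₁ + W₂ = 0.06536 + 0.07669 = 0.14205 hr

Final: 0.14205 hr


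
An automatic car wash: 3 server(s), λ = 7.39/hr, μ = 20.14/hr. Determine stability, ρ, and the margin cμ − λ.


Total capacity cμ = 3·20.14 = 60.42/hr
ρ = λ/(cμ) = 7.39/60.42 = 0.1223
Stable ⇔ ρ < 1: YES
Spare capacity = cμ − λ = 60.42 − 7.39 = 53.03/hr

Final: ρ = 0.1223; stable; margin = 53.03/hr


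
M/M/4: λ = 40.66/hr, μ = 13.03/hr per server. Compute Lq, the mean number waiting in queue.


a = λ/μ = 3.1205; ρ = a/4 = 0.7801
P₀ = 0.031229
Lq = P₀·a^c·ρ / (c!·(1−ρ)²) = 0.031229·94.81823·0.7801/(24·0.04835)
= 1.99086

Final: 1.99086


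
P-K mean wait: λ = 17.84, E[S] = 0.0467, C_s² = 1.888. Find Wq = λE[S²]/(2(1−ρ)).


ρ = λ·E[S] = 17.84·0.0467 = 0.8331
E[S²] = E[S]²(1+C_s²) = 0.0467²·(1+1.888) = 0.006298
Wq = λ·E[S²]/(2(1−ρ)) = 17.84·0.006298/(2·0.1669) = 0.33668 hr

Final: 0.33668 hr


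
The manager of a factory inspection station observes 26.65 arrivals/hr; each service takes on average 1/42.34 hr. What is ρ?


ρ = λ/μ = 26.65/42.34 = 0.6294

Final: 0.6294


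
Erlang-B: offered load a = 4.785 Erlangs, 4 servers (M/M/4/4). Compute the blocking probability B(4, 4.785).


B(c,a) = (a^c/c!) / Σ_{k=0}^{c} a^k/k!
a^4/4! = 21.843213
Σ terms (k=0..4): 1.00000 + 4.78500 + 11.44811 + 18.25974 + 21.84321 = 57.336065
B = 21.843213/57.336065 = 0.380968

Final: 0.380968


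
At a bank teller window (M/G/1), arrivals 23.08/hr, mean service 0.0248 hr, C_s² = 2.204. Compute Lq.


ρ = λ·E[S] = 23.08·0.0248 = 0.5724
Lq = ρ²(1+C_s²)/(2(1−ρ)) = 0.3276·(1+2.204)/(2·0.4276)
= 0.3276·3.2040/0.8552 = 1.22739

Final: 1.22739


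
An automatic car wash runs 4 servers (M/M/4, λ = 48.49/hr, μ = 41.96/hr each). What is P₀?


a = λ/μ = 48.49/41.96 = 1.1556; ρ = a/c = 0.2889
Σ_{k=0}^{3} a^k/k! (terms k=0..3) = 1.00000 + 1.15562 + 0.66773 + 0.25722 = 3.08057
Tail: a^4/(4!(1−ρ)) = 1.78347/(24·0.7111) = 0.10450
P₀ = 1/(3.08057 + 0.10450) = 1/3.18508 = 0.313964

Final: 0.313964


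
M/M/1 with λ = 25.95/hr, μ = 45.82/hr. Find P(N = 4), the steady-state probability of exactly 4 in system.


ρ = 25.95/45.82 = 0.5663
P_n = (1−ρ)·ρ^n = (1 − 0.5663)·0.5663^4 = 0.4337·0.102880 = 0.044614

Final: 0.044614


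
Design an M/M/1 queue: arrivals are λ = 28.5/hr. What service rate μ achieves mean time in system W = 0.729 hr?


W = 1/(μ−λ) ⇒ μ − λ = 1/W = 1/0.729 = 1.3717
μ = λ + 1/W = 28.5 + 1.3717 = 29.8717 per hr

Final: 29.8717 /hr


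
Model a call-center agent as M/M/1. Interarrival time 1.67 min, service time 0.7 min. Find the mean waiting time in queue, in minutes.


λ = 60/1.67 = 35.9281 /hr
μ = 60/0.7 = 85.7143 /hr
ρ = λ/μ = 35.9281/85.7143 = 0.4192
Wq = ρ/(μ−λ) = 0.4192/(85.7143−35.9281) = 0.008419 hr
In minutes: 0.008419·60 = 0.5052 min

Final: 0.5052 min


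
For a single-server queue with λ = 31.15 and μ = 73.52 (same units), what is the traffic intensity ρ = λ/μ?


ρ = λ/μ = 31.15/73.52 = 0.4237

Final: 0.4237


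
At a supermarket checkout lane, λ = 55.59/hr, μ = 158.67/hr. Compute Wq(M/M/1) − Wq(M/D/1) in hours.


ρ = 55.59/158.67 = 0.3503
Wq(M/M/1) = ρ/(μ−λ) = 0.3503/103.08 = 0.003399 hr
Wq(M/D/1) = ρ/(2(μ−λ)) = 0.001699 hr
Savings = 0.003399 − 0.001699 = 0.001699 hr

Final: 0.001699 hr


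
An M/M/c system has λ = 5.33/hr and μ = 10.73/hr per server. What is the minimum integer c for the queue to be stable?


Stability requires cμ > λ ⇔ c > λ/μ.
λ/μ = 5.33/10.73 = 0.4967
Minimum integer c = ⌊0.4967⌋ + 1 = 1
Check: 1·10.73 = 10.73 > 5.33, while 0·10.73 = 0.00 ≤ 5.33

Final: 1 servers


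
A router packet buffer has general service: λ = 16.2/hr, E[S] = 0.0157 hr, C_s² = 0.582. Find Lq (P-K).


ρ = λ·E[S] = 16.2·0.0157 = 0.2543
Lq = ρ²(1+C_s²)/(2(1−ρ)) = 0.06469·(1+0.582)/(2·0.7457)
= 0.06469·1.5820/1.4913 = 0.06862

Final: 0.06862


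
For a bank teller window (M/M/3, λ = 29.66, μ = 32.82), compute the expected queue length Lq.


a = λ/μ = 0.9037; ρ = a/3 = 0.3012
P₀ = 0.401911
Lq = P₀·a^c·ρ / (c!·(1−ρ)²) = 0.401911·0.73807·0.3012/(6·0.48827)
= 0.03050

Final: 0.03050


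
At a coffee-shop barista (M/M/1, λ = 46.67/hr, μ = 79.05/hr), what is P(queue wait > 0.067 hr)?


ρ = 46.67/79.05 = 0.5904
P(Wq > t) = ρ·e^{−(μ−λ)t} = 0.5904·e^{−2.1695}
= 0.5904·0.114239 = 0.067445

Final: 0.067445


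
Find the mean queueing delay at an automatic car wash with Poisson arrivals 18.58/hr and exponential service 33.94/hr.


ρ = 18.58/33.94 = 0.5474
Wq = ρ/(μ−λ) = 0.5474/(33.94 − 18.58) = 0.5474/15.36 = 0.03564 hr

Final: 0.03564 hr


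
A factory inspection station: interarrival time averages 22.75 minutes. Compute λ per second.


λ = 1/(interarrival time) in consistent units.
1 second = 0.0166667 min, so λ = 0.0166667/22.75 = 0.0007326 per second

Final: 0.0007326 /sec


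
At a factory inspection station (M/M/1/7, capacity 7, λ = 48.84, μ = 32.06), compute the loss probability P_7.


ρ = λ/μ = 48.84/32.06 = 1.5234
P_K = (1−ρ)ρ^K/(1−ρ^(K+1)) = (-0.5234·19.040790)/(1 − 29.006618)
= -9.965828/-28.006618 = 0.355838

Final: 0.355838


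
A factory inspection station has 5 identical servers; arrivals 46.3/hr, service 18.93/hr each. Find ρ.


ρ = λ/(cμ) = 46.3/(5·18.93) = 46.3/94.65 = 0.4892

Final: 0.4892


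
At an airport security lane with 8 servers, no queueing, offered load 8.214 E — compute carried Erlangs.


B(8,8.214) = 0.247367 (Erlang-B)
Carried load = a(1 − B) = 8.214·(1 − 0.247367) = 8.214·0.752633 = 6.1821 E

Final: 6.1821 Erlangs


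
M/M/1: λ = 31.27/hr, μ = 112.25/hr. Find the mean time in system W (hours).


W = 1/(μ−λ) = 1/(112.25 − 31.27) = 1/80.98 = 0.01235 hr

Final: 0.01235 hr


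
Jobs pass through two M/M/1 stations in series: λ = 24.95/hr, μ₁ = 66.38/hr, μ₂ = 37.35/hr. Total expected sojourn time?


Each node sees arrival rate λ = 24.95/hr (tandem ⇒ throughput preserved).
W₁ = 1/(μ₁−λ) = 1/(66.38−24.95) = 0.02414 hr
W₂ = 1/(μ₂−λ) = 1/(37.35−24.95) = 0.08065 hr
W_total = W₁ + W₂ = 0.02414 + 0.08065 = 0.10478 hr

Final: 0.10478 hr


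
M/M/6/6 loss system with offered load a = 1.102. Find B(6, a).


B(c,a) = (a^c/c!) / Σ_{k=0}^{c} a^k/k!
a^6/6! = 0.002487
Σ terms (k=0..6): 1.00000 + 1.10200 + 0.60720 + 0.22305 + 0.06145 + 0.01354 + 0.002487 = 3.009727
B = 0.002487/3.009727 = 0.0008265

Final: 0.0008265


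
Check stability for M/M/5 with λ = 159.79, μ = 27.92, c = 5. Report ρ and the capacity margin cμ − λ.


Total capacity cμ = 5·27.92 = 139.60/hr
ρ = λ/(cμ) = 159.79/139.60 = 1.1446
Stable ⇔ ρ < 1: NO
Spare capacity = cμ − λ = 139.60 − 159.79 = -20.19/hr

Final: ρ = 1.1446; unstable; margin = -20.19/hr


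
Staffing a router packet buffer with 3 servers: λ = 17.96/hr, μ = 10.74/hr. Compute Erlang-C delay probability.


a = λ/μ = 1.6723; ρ = a/3 = 0.5574
P₀ = 0.171483 (from M/M/c formula)
C(c,a) = [a^c/(c!(1−ρ))]·P₀ = [4.67634/(6·0.4426)]·0.171483
= 1.76101·0.171483 = 0.301983

Final: 0.301983


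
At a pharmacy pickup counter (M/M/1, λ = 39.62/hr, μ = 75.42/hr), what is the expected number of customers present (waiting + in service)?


ρ = λ/μ = 39.62/75.42 = 0.5253
L = ρ/(1−ρ) = 0.5253/(1 − 0.5253) = 0.5253/0.4747 = 1.1067

Final: 1.1067


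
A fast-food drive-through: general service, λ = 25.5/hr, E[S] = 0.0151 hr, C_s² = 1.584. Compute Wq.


ρ = λ·E[S] = 25.5·0.0151 = 0.3851
E[S²] = E[S]²(1+C_s²) = 0.0151²·(1+1.584) = 0.0005892
Wq = λ·E[S²]/(2(1−ρ)) = 25.5·0.0005892/(2·0.6149) = 0.01222 hr

Final: 0.01222 hr


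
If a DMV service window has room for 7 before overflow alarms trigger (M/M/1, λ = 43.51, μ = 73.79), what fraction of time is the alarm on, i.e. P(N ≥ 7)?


ρ = 43.51/73.79 = 0.5896
P(N ≥ n) = ρ^n = 0.5896^7 = 0.024782

Final: 0.024782


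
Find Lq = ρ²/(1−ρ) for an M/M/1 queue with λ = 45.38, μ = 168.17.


ρ = 45.38/168.17 = 0.2698
Lq = ρ²/(1−ρ) = 0.07282/0.7302 = 0.09973

Final: 0.09973


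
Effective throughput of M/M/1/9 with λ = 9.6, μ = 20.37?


ρ = 0.4713; P_K = (1−ρ)ρ^9/(1−ρ^10) = 0.0006067
λ_eff = λ(1 − P_K) = 9.6·(1 − 0.0006067) = 9.6·0.999393 = 9.5942 /hr

Final: 9.5942 /hr


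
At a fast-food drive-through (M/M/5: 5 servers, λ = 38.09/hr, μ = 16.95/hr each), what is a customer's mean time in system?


a = 2.2472; ρ = 0.4494; P₀ = 0.104238
Lq = P₀·a^c·ρ/(c!(1−ρ)²) = 0.07381
Wq = Lq/λ = 0.07381/38.09 = 0.001938 hr
W = Wq + 1/μ = 0.001938 + 0.05900 = 0.06093 hr

Final: 0.06093 hr


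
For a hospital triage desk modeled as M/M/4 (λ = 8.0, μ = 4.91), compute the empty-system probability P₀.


a = λ/μ = 8.0/4.91 = 1.6293; ρ = a/c = 0.4073
Σ_{k=0}^{3} a^k/k! (terms k=0..3) = 1.00000 + 1.62933 + 1.32735 + 0.72090 = 4.67758
Tail: a^4/(4!(1−ρ)) = 7.04748/(24·0.5927) = 0.49546
P₀ = 1/(4.67758 + 0.49546) = 1/5.17304 = 0.193310

Final: 0.193310


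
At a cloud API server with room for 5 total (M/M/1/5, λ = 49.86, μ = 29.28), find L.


ρ = 49.86/29.28 = 1.7029
L = ρ[1 − (K+1)ρ^K + Kρ^(K+1)] / [(1−ρ)(1−ρ^(K+1))]
Numerator: 1.7029·(1 − 6·14.318780 + 5·24.383004) = 63.010135
Denominator: (-0.7029)·(-23.383004) = 16.435185
L = 63.010135/16.435185 = 3.8339

Final: 3.8339


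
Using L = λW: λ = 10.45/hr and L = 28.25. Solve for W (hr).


W = L/λ = 28.25/10.45 = 2.7033 hr

Final: 2.7033 hr


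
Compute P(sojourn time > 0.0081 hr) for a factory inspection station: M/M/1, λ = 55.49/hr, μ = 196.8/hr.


W ~ Exponential(μ−λ) for M/M/1.
μ − λ = 196.8 − 55.49 = 141.3100
P(W > t) = e^{−(μ−λ)t} = e^{−1.1446} = 0.318348

Final: 0.318348


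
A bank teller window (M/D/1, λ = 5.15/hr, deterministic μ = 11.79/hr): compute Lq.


ρ = 5.15/11.79 = 0.4368
M/D/1: Lq = ρ²/(2(1−ρ)) = 0.1908/(2·0.5632) = 0.16940

Final: 0.16940


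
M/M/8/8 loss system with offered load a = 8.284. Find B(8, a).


B(c,a) = (a^c/c!) / Σ_{k=0}^{c} a^k/k!
a^8/8! = 550.047504
Σ terms (k=0..8): 1.00000 + 8.28400 + 34.31233 + 94.74778 + 196.22264 + 325.10167 + 448.85704 + 531.19025 + 550.04750 = 2189.763217
B = 550.047504/2189.763217 = 0.251190

Final: 0.251190


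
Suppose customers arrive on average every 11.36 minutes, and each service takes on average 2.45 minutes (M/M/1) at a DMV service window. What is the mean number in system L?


λ = 60/11.36 = 5.2817 /hr
μ = 60/2.45 = 24.4898 /hr
ρ = λ/μ = 5.2817/24.4898 = 0.2157
L = ρ/(1−ρ) = 0.2157/0.7843 = 0.2750

Final: 0.2750


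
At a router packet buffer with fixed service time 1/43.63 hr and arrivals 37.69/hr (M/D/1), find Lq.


ρ = 37.69/43.63 = 0.8639
M/D/1: Lq = ρ²/(2(1−ρ)) = 0.7462/(2·0.1361) = 2.74063

Final: 2.74063


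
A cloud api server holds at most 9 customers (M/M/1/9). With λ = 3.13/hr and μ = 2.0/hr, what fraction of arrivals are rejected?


ρ = λ/μ = 3.13/2.0 = 1.5650
P_K = (1−ρ)ρ^K/(1−ρ^(K+1)) = (-0.5650·56.315647)/(1 − 88.133987)
= -31.818340/-87.133987 = 0.365166

Final: 0.365166


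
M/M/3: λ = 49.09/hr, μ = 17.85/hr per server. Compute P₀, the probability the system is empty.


a = λ/μ = 49.09/17.85 = 2.7501; ρ = a/c = 0.9167
Σ_{k=0}^{2} a^k/k! (terms k=0..2) = 1.00000 + 2.75014 + 3.78164 = 7.53178
Tail: a^3/(3!(1−ρ)) = 20.80005/(6·0.08329) = 41.62342
P₀ = 1/(7.53178 + 41.62342) = 1/49.15520 = 0.020344

Final: 0.020344


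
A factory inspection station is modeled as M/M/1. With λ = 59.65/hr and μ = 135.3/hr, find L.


ρ = λ/μ = 59.65/135.3 = 0.4409
L = ρ/(1−ρ) = 0.4409/(1 − 0.4409) = 0.4409/0.5591 = 0.7885

Final: 0.7885


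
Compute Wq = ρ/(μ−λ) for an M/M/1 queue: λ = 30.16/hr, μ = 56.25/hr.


ρ = 30.16/56.25 = 0.5362
Wq = ρ/(μ−λ) = 0.5362/(56.25 − 30.16) = 0.5362/26.09 = 0.02055 hr

Final: 0.02055 hr


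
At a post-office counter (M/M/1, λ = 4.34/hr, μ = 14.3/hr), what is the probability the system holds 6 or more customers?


ρ = 4.34/14.3 = 0.3035
P(N ≥ n) = ρ^n = 0.3035^6 = 0.0007815

Final: 0.0007815


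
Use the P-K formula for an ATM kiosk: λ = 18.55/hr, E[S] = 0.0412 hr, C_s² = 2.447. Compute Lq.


ρ = λ·E[S] = 18.55·0.0412 = 0.7643
Lq = ρ²(1+C_s²)/(2(1−ρ)) = 0.5841·(1+2.447)/(2·0.2357)
= 0.5841·3.4470/0.4715 = 4.27032

Final: 4.27032


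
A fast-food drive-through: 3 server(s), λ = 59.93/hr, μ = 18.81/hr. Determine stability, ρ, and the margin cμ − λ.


Total capacity cμ = 3·18.81 = 56.43/hr
ρ = λ/(cμ) = 59.93/56.43 = 1.0620
Stable ⇔ ρ < 1: NO
Spare capacity = cμ − λ = 56.43 − 59.93 = -3.50/hr

Final: ρ = 1.0620; unstable; margin = -3.50/hr


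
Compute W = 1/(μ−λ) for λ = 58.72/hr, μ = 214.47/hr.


W = 1/(μ−λ) = 1/(214.47 − 58.72) = 1/155.75 = 0.006421 hr

Final: 0.006421 hr


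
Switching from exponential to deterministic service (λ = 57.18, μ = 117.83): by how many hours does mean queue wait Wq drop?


ρ = 57.18/117.83 = 0.4853
Wq(M/M/1) = ρ/(μ−λ) = 0.4853/60.65 = 0.008001 hr
Wq(M/D/1) = ρ/(2(μ−λ)) = 0.004001 hr
Savings = 0.008001 − 0.004001 = 0.004001 hr

Final: 0.004001 hr


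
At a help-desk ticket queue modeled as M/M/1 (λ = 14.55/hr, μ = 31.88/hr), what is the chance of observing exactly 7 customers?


ρ = 14.55/31.88 = 0.4564
P_n = (1−ρ)·ρ^n = (1 − 0.4564)·0.4564^7 = 0.5436·0.004125 = 0.002242

Final: 0.002242


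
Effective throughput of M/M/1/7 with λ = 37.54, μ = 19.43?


ρ = 1.9321; P_K = (1−ρ)ρ^7/(1−ρ^8) = 0.484916
λ_eff = λ(1 − P_K) = 37.54·(1 − 0.484916) = 37.54·0.515084 = 19.3362 /hr

Final: 19.3362 /hr


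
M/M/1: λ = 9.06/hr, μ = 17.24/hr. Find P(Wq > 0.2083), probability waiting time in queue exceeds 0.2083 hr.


ρ = 9.06/17.24 = 0.5255
P(Wq > t) = ρ·e^{−(μ−λ)t} = 0.5255·e^{−1.7039}
= 0.5255·0.181974 = 0.095631

Final: 0.095631


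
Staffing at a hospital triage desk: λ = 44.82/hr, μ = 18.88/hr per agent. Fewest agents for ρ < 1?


Stability requires cμ > λ ⇔ c > λ/μ.
λ/μ = 44.82/18.88 = 2.3739
Minimum integer c = ⌊2.3739⌋ + 1 = 3
Check: 3·18.88 = 56.64 > 44.82, while 2·18.88 = 37.76 ≤ 44.82

Final: 3 servers


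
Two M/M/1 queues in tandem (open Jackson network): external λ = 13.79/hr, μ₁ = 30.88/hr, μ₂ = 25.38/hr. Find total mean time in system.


Each node sees arrival rate λ = 13.79/hr (tandem ⇒ throughput preserved).
W₁ = 1/(μ₁−λ) = 1/(30.88−13.79) = 0.05851 hr
W₂ = 1/(μ₂−λ) = 1/(25.38−13.79) = 0.08628 hr
W_total = W₁ + W₂ = 0.05851 + 0.08628 = 0.14480 hr

Final: 0.14480 hr


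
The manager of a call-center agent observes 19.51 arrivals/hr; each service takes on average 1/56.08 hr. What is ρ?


ρ = λ/μ = 19.51/56.08 = 0.3479

Final: 0.3479


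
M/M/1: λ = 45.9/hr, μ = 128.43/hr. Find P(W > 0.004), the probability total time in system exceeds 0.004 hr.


W ~ Exponential(μ−λ) for M/M/1.
μ − λ = 128.43 − 45.9 = 82.5300
P(W > t) = e^{−(μ−λ)t} = e^{−0.3301} = 0.718837

Final: 0.718837


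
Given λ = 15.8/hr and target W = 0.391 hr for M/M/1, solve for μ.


W = 1/(μ−λ) ⇒ μ − λ = 1/W = 1/0.391 = 2.5575
μ = λ + 1/W = 15.8 + 2.5575 = 18.3575 per hr

Final: 18.3575 /hr


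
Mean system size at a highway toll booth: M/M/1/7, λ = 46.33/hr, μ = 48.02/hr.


ρ = 46.33/48.02 = 0.9648
L = ρ[1 − (K+1)ρ^K + Kρ^(K+1)] / [(1−ρ)(1−ρ^(K+1))]
Numerator: 0.9648·(1 − 8·0.778182 + 7·0.750795) = 0.029049
Denominator: (0.03519)·(0.249205) = 0.008770
L = 0.029049/0.008770 = 3.3122

Final: 3.3122


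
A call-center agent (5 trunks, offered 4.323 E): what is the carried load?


B(5,4.323) = 0.227659 (Erlang-B)
Carried load = a(1 − B) = 4.323·(1 − 0.227659) = 4.323·0.772341 = 3.3388 E

Final: 3.3388 Erlangs


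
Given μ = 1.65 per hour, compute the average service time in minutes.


Mean service time = 1/μ = 1/1.65 hour = 0.60606 hour
In minutes: 0.60606 × 60 = 36.3636 min

Final: 36.3636 min


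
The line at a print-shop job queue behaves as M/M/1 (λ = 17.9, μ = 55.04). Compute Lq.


ρ = 17.9/55.04 = 0.3252
Lq = ρ²/(1−ρ) = 0.1058/0.6748 = 0.1567

Final: 0.1567


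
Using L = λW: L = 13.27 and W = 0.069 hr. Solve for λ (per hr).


λ = L/W = 13.27/0.069 = 192.3188 /hr

Final: 192.3188 /hr


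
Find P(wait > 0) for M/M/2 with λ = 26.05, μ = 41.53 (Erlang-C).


a = λ/μ = 0.6273; ρ = a/2 = 0.3136
P₀ = 0.522500 (from M/M/c formula)
C(c,a) = [a^c/(c!(1−ρ))]·P₀ = [0.39345/(2·0.6864)]·0.522500
= 0.28662·0.522500 = 0.149758

Final: 0.149758


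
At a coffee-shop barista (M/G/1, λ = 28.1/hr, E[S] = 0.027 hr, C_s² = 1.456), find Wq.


ρ = λ·E[S] = 28.1·0.027 = 0.7587
E[S²] = E[S]²(1+C_s²) = 0.027²·(1+1.456) = 0.001790
Wq = λ·E[S²]/(2(1−ρ)) = 28.1·0.001790/(2·0.2413) = 0.10425 hr

Final: 0.10425 hr


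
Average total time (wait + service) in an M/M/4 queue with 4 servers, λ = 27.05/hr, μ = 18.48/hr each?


a = 1.4637; ρ = 0.3659; P₀ = 0.229391
Lq = P₀·a^c·ρ/(c!(1−ρ)²) = 0.03994
Wq = Lq/λ = 0.03994/27.05 = 0.001476 hr
W = Wq + 1/μ = 0.001476 + 0.05411 = 0.05559 hr

Final: 0.05559 hr


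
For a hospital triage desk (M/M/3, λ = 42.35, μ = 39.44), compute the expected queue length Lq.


a = λ/μ = 1.0738; ρ = a/3 = 0.3579
P₀ = 0.336512
Lq = P₀·a^c·ρ / (c!·(1−ρ)²) = 0.336512·1.23808·0.3579/(6·0.41226)
= 0.06029

Final: 0.06029


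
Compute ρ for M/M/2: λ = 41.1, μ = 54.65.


ρ = λ/(cμ) = 41.1/(2·54.65) = 41.1/109.30 = 0.3760

Final: 0.3760


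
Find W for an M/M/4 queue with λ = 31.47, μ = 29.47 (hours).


a = 1.0679; ρ = 0.2670; P₀ = 0.343065
Lq = P₀·a^c·ρ/(c!(1−ρ)²) = 0.009235
Wq = Lq/λ = 0.009235/31.47 = 0.0002935 hr
W = Wq + 1/μ = 0.0002935 + 0.03393 = 0.03423 hr

Final: 0.03423 hr


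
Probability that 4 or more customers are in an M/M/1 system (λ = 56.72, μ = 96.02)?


ρ = 56.72/96.02 = 0.5907
P(N ≥ n) = ρ^n = 0.5907^4 = 0.121758

Final: 0.121758


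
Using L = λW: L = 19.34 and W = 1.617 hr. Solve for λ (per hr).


λ = L/W = 19.34/1.617 = 11.9604 /hr

Final: 11.9604 /hr


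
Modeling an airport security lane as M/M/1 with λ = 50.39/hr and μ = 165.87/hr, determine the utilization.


ρ = λ/μ = 50.39/165.87 = 0.3038

Final: 0.3038


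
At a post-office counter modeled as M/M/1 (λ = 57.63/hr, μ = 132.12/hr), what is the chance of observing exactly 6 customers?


ρ = 57.63/132.12 = 0.4362
P_n = (1−ρ)·ρ^n = (1 − 0.4362)·0.4362^6 = 0.5638·0.006888 = 0.003883

Final: 0.003883


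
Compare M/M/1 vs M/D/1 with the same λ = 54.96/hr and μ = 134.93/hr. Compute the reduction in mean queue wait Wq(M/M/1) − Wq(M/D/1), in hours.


ρ = 54.96/134.93 = 0.4073
Wq(M/M/1) = ρ/(μ−λ) = 0.4073/79.97 = 0.005093 hr
Wq(M/D/1) = ρ/(2(μ−λ)) = 0.002547 hr
Savings = 0.005093 − 0.002547 = 0.002547 hr

Final: 0.002547 hr


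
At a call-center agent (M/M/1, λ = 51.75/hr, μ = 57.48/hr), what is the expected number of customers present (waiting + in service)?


ρ = λ/μ = 51.75/57.48 = 0.9003
L = ρ/(1−ρ) = 0.9003/(1 − 0.9003) = 0.9003/0.09969 = 9.0314

Final: 9.0314


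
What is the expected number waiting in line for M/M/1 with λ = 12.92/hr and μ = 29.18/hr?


ρ = 12.92/29.18 = 0.4428
Lq = ρ²/(1−ρ) = 0.1960/0.5572 = 0.3518

Final: 0.3518


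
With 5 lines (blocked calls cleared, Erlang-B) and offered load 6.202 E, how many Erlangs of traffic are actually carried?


B(5,6.202) = 0.374274 (Erlang-B)
Carried load = a(1 − B) = 6.202·(1 − 0.374274) = 6.202·0.625726 = 3.8808 E

Final: 3.8808 Erlangs


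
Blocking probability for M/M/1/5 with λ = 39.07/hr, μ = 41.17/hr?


ρ = λ/μ = 39.07/41.17 = 0.9490
P_K = (1−ρ)ρ^K/(1−ρ^(K+1)) = (0.05101·0.769684)/(1 − 0.730424)
= 0.039260/0.269576 = 0.145637

Final: 0.145637


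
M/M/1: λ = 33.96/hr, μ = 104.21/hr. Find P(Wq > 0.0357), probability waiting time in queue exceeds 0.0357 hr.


ρ = 33.96/104.21 = 0.3259
P(Wq > t) = ρ·e^{−(μ−λ)t} = 0.3259·e^{−2.5079}
= 0.3259·0.081437 = 0.026539

Final: 0.026539


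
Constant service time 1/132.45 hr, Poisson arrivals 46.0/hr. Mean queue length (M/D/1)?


ρ = 46.0/132.45 = 0.3473
M/D/1: Lq = ρ²/(2(1−ρ)) = 0.1206/(2·0.6527) = 0.09240

Final: 0.09240


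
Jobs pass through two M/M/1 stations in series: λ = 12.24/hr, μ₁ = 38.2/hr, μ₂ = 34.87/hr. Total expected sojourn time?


Each node sees arrival rate λ = 12.24/hr (tandem ⇒ throughput preserved).
W₁ = 1/(μ₁−λ) = 1/(38.2−12.24) = 0.03852 hr
W₂ = 1/(μ₂−λ) = 1/(34.87−12.24) = 0.04419 hr
W_total = W₁ + W₂ = 0.03852 + 0.04419 = 0.08271 hr

Final: 0.08271 hr


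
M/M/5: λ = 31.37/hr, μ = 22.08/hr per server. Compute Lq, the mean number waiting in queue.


a = λ/μ = 1.4207; ρ = a/5 = 0.2841
P₀ = 0.241248
Lq = P₀·a^c·ρ / (c!·(1−ρ)²) = 0.241248·5.78865·0.2841/(120·0.51244)
= 0.006453

Final: 0.006453


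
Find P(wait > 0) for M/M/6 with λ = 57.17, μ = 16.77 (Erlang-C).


a = λ/μ = 3.4091; ρ = a/6 = 0.5682
P₀ = 0.031912 (from M/M/c formula)
C(c,a) = [a^c/(c!(1−ρ))]·P₀ = [1569.67875/(720·0.4318)]·0.031912
= 5.04862·0.031912 = 0.161110

Final: 0.161110


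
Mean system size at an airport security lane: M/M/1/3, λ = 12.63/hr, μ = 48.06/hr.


ρ = 12.63/48.06 = 0.2628
L = ρ[1 − (K+1)ρ^K + Kρ^(K+1)] / [(1−ρ)(1−ρ^(K+1))]
Numerator: 0.2628·(1 − 4·0.018149 + 3·0.004770) = 0.247479
Denominator: (0.7372)·(0.995230) = 0.733687
L = 0.247479/0.733687 = 0.3373

Final: 0.3373


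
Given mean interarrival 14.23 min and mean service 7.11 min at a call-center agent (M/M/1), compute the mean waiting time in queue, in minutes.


λ = 60/14.23 = 4.2164 /hr
μ = 60/7.11 = 8.4388 /hr
ρ = λ/μ = 4.2164/8.4388 = 0.4996
Wq = ρ/(μ−λ) = 0.4996/(8.4388−4.2164) = 0.11833 hr
In minutes: 0.11833·60 = 7.100 min

Final: 7.100 min


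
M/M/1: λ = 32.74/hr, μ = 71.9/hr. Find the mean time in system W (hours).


W = 1/(μ−λ) = 1/(71.9 − 32.74) = 1/39.16 = 0.02554 hr

Final: 0.02554 hr


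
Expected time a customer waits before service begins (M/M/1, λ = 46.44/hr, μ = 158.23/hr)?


ρ = 46.44/158.23 = 0.2935
Wq = ρ/(μ−λ) = 0.2935/(158.23 − 46.44) = 0.2935/111.79 = 0.002625 hr

Final: 0.002625 hr


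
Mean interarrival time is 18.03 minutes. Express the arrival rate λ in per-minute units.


λ = 1/(interarrival time) in consistent units.
1 minute = 1 min, so λ = 1/18.03 = 0.05546 per minute

Final: 0.05546 /min


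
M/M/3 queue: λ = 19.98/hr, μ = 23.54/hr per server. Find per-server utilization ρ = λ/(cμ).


ρ = λ/(cμ) = 19.98/(3·23.54) = 19.98/70.62 = 0.2829

Final: 0.2829


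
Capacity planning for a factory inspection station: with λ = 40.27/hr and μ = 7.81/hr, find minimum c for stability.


Stability requires cμ > λ ⇔ c > λ/μ.
λ/μ = 40.27/7.81 = 5.1562
Minimum integer c = ⌊5.1562⌋ + 1 = 6
Check: 6·7.81 = 46.86 > 40.27, while 5·7.81 = 39.05 ≤ 40.27

Final: 6 servers


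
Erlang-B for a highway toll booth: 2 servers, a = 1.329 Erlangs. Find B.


B(c,a) = (a^c/c!) / Σ_{k=0}^{c} a^k/k!
a^2/2! = 0.883120
Σ terms (k=0..2): 1.00000 + 1.32900 + 0.88312 = 3.212121
B = 0.883120/3.212121 = 0.274934

Final: 0.274934


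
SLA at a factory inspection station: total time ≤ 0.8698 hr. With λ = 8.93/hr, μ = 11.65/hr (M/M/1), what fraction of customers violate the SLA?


W ~ Exponential(μ−λ) for M/M/1.
μ − λ = 11.65 − 8.93 = 2.7200
P(W > t) = e^{−(μ−λ)t} = e^{−2.3659} = 0.093869

Final: 0.093869


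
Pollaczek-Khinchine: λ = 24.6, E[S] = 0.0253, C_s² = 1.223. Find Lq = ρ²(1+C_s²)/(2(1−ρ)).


ρ = λ·E[S] = 24.6·0.0253 = 0.6224
Lq = ρ²(1+C_s²)/(2(1−ρ)) = 0.3874·(1+1.223)/(2·0.3776)
= 0.3874·2.2230/0.7552 = 1.14016

Final: 1.14016


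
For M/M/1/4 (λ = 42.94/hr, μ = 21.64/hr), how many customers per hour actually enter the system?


ρ = 1.9843; P_K = (1−ρ)ρ^4/(1−ρ^5) = 0.512708
λ_eff = λ(1 − P_K) = 42.94·(1 − 0.512708) = 42.94·0.487292 = 20.9243 /hr

Final: 20.9243 /hr


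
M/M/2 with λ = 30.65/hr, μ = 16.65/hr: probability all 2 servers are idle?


a = λ/μ = 30.65/16.65 = 1.8408; ρ = a/c = 0.9204
Σ_{k=0}^{1} a^k/k! (terms k=0..1) = 1.00000 + 1.84084 = 2.84084
Tail: a^2/(2!(1−ρ)) = 3.38870/(2·0.07958) = 21.29123
P₀ = 1/(2.84084 + 21.29123) = 1/24.13208 = 0.041439

Final: 0.041439


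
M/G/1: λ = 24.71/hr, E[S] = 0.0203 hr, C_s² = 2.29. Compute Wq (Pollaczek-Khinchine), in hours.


ρ = λ·E[S] = 24.71·0.0203 = 0.5016
E[S²] = E[S]²(1+C_s²) = 0.0203²·(1+2.29) = 0.001356
Wq = λ·E[S²]/(2(1−ρ)) = 24.71·0.001356/(2·0.4984) = 0.03361 hr

Final: 0.03361 hr


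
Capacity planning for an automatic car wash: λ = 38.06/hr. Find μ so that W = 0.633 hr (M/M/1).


W = 1/(μ−λ) ⇒ μ − λ = 1/W = 1/0.633 = 1.5798
μ = λ + 1/W = 38.06 + 1.5798 = 39.6398 per hr

Final: 39.6398 /hr


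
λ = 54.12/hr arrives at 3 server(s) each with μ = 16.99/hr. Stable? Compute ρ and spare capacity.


Total capacity cμ = 3·16.99 = 50.97/hr
ρ = λ/(cμ) = 54.12/50.97 = 1.0618
Stable ⇔ ρ < 1: NO
Spare capacity = cμ − λ = 50.97 − 54.12 = -3.15/hr

Final: ρ = 1.0618; unstable; margin = -3.15/hr


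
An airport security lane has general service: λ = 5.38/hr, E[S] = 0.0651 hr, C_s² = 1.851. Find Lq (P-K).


ρ = λ·E[S] = 5.38·0.0651 = 0.3502
Lq = ρ²(1+C_s²)/(2(1−ρ)) = 0.1227·(1+1.851)/(2·0.6498)
= 0.1227·2.8510/1.2995 = 0.26912

Final: 0.26912


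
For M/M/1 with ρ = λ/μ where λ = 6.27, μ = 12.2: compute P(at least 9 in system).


ρ = 6.27/12.2 = 0.5139
P(N ≥ n) = ρ^n = 0.5139^9 = 0.002501

Final: 0.002501


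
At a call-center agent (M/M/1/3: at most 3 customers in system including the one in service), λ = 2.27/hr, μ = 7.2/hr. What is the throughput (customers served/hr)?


ρ = 0.3153; P_K = (1−ρ)ρ^3/(1−ρ^4) = 0.021672
λ_eff = λ(1 − P_K) = 2.27·(1 − 0.021672) = 2.27·0.978328 = 2.2208 /hr

Final: 2.2208 /hr


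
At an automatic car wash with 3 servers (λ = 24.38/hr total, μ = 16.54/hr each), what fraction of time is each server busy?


ρ = λ/(cμ) = 24.38/(3·16.54) = 24.38/49.62 = 0.4913

Final: 0.4913


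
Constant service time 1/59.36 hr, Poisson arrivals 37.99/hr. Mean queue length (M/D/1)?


ρ = 37.99/59.36 = 0.6400
M/D/1: Lq = ρ²/(2(1−ρ)) = 0.4096/(2·0.3600) = 0.56887

Final: 0.56887


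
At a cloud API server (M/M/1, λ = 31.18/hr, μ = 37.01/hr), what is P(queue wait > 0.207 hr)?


ρ = 31.18/37.01 = 0.8425
P(Wq > t) = ρ·e^{−(μ−λ)t} = 0.8425·e^{−1.2068}
= 0.8425·0.299150 = 0.252026

Final: 0.252026


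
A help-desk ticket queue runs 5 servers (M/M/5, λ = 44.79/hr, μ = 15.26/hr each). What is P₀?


a = λ/μ = 44.79/15.26 = 2.9351; ρ = a/c = 0.5870
Σ_{k=0}^{4} a^k/k! (terms k=0..4) = 1.00000 + 2.93512 + 4.30748 + 4.21433 + 3.09239 = 15.54932
Tail: a^5/(5!(1−ρ)) = 217.83750/(120·0.4130) = 4.39569
P₀ = 1/(15.54932 + 4.39569) = 1/19.94502 = 0.050138

Final: 0.050138


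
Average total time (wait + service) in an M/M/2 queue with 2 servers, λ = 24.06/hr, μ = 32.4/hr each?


a = 0.7426; ρ = 0.3713; P₀ = 0.458474
Lq = P₀·a^c·ρ/(c!(1−ρ)²) = 0.11874
Wq = Lq/λ = 0.11874/24.06 = 0.004935 hr
W = Wq + 1/μ = 0.004935 + 0.03086 = 0.03580 hr

Final: 0.03580 hr


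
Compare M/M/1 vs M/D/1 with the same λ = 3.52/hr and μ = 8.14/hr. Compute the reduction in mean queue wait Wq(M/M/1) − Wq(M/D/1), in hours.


ρ = 3.52/8.14 = 0.4324
Wq(M/M/1) = ρ/(μ−λ) = 0.4324/4.62 = 0.09360 hr
Wq(M/D/1) = ρ/(2(μ−λ)) = 0.04680 hr
Savings = 0.09360 − 0.04680 = 0.04680 hr

Final: 0.04680 hr


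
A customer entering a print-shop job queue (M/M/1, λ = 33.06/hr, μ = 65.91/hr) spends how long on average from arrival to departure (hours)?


W = 1/(μ−λ) = 1/(65.91 − 33.06) = 1/32.85 = 0.03044 hr

Final: 0.03044 hr


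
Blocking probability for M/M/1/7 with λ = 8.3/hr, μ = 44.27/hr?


ρ = λ/μ = 8.3/44.27 = 0.1875
P_K = (1−ρ)ρ^K/(1−ρ^(K+1)) = (0.8125·0.000008143)/(1 − 0.000001527)
= 0.000006616/0.999998 = 0.000006616

Final: 0.000006616


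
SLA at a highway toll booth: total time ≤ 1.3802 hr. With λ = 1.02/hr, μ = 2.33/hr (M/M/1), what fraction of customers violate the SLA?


W ~ Exponential(μ−λ) for M/M/1.
μ − λ = 2.33 − 1.02 = 1.3100
P(W > t) = e^{−(μ−λ)t} = e^{−1.8081} = 0.163972

Final: 0.163972


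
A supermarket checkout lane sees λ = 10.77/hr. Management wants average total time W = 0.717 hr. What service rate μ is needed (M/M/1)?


W = 1/(μ−λ) ⇒ μ − λ = 1/W = 1/0.717 = 1.3947
μ = λ + 1/W = 10.77 + 1.3947 = 12.1647 per hr

Final: 12.1647 /hr


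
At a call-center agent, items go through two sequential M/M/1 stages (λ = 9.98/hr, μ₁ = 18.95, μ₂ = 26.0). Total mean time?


Each node sees arrival rate λ = 9.98/hr (tandem ⇒ throughput preserved).
W₁ = 1/(μ₁−λ) = 1/(18.95−9.98) = 0.11148 hr
W₂ = 1/(μ₂−λ) = 1/(26.0−9.98) = 0.06242 hr
W_total = W₁ + W₂ = 0.11148 + 0.06242 = 0.17390 hr

Final: 0.17390 hr


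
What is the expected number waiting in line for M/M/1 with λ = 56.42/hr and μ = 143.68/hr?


ρ = 56.42/143.68 = 0.3927
Lq = ρ²/(1−ρ) = 0.1542/0.6073 = 0.2539

Final: 0.2539


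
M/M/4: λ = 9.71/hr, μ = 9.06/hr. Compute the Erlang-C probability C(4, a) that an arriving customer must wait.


a = λ/μ = 1.0717; ρ = a/4 = 0.2679
P₀ = 0.341725 (from M/M/c formula)
C(c,a) = [a^c/(c!(1−ρ))]·P₀ = [1.31936/(24·0.7321)]·0.341725
= 0.07509·0.341725 = 0.025661

Final: 0.025661


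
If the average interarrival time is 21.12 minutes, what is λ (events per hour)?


λ = 1/(interarrival time) in consistent units.
1 hour = 60 min, so λ = 60/21.12 = 2.8409 per hour

Final: 2.8409 /hr


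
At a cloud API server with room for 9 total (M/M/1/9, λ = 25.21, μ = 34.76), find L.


ρ = 25.21/34.76 = 0.7253
L = ρ[1 − (K+1)ρ^K + Kρ^(K+1)] / [(1−ρ)(1−ρ^(K+1))]
Numerator: 0.7253·(1 − 10·0.055518 + 9·0.040265) = 0.585431
Denominator: (0.2747)·(0.959735) = 0.263679
L = 0.585431/0.263679 = 2.2202

Final: 2.2202


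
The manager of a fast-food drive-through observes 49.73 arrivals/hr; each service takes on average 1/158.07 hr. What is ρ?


ρ = λ/μ = 49.73/158.07 = 0.3146

Final: 0.3146


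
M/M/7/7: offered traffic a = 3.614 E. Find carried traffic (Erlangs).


B(7,3.614) = 0.044442 (Erlang-B)
Carried load = a(1 − B) = 3.614·(1 − 0.044442) = 3.614·0.955558 = 3.4534 E

Final: 3.4534 Erlangs


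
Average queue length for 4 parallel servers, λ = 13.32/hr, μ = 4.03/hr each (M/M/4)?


a = λ/μ = 3.3052; ρ = a/4 = 0.8263
P₀ = 0.022516
Lq = P₀·a^c·ρ / (c!·(1−ρ)²) = 0.022516·119.34294·0.8263/(24·0.03017)
= 3.06637

Final: 3.06637


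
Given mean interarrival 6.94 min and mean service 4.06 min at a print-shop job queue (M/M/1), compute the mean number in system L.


λ = 60/6.94 = 8.6455 /hr
μ = 60/4.06 = 14.7783 /hr
ρ = λ/μ = 8.6455/14.7783 = 0.5850
L = ρ/(1−ρ) = 0.5850/0.4150 = 1.4097

Final: 1.4097


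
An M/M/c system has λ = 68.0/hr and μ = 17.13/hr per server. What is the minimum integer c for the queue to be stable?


Stability requires cμ > λ ⇔ c > λ/μ.
λ/μ = 68.0/17.13 = 3.9696
Minimum integer c = ⌊3.9696⌋ + 1 = 4
Check: 4·17.13 = 68.52 > 68.0, while 3·17.13 = 51.39 ≤ 68.0

Final: 4 servers


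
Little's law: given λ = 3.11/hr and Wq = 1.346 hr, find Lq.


Lq = λWq = 3.11·1.346 = 4.1861

Final: 4.1861


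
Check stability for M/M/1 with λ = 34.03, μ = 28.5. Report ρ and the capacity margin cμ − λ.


Total capacity cμ = 1·28.5 = 28.50/hr
ρ = λ/(cμ) = 34.03/28.50 = 1.1940
Stable ⇔ ρ < 1: NO
Spare capacity = cμ − λ = 28.50 − 34.03 = -5.53/hr

Final: ρ = 1.1940; unstable; margin = -5.53/hr


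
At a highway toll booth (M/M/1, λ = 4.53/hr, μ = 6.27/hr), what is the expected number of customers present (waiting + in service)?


ρ = λ/μ = 4.53/6.27 = 0.7225
L = ρ/(1−ρ) = 0.7225/(1 − 0.7225) = 0.7225/0.2775 = 2.6034

Final: 2.6034


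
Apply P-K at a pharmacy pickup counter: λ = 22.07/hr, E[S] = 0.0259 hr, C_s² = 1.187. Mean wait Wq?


ρ = λ·E[S] = 22.07·0.0259 = 0.5716
E[S²] = E[S]²(1+C_s²) = 0.0259²·(1+1.187) = 0.001467
Wq = λ·E[S²]/(2(1−ρ)) = 22.07·0.001467/(2·0.4284) = 0.03779 hr

Final: 0.03779 hr


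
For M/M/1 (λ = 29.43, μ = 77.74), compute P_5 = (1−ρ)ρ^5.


ρ = 29.43/77.74 = 0.3786
P_n = (1−ρ)·ρ^n = (1 − 0.3786)·0.3786^5 = 0.6214·0.007776 = 0.004832

Final: 0.004832


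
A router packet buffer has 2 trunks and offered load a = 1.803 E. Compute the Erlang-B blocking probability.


B(c,a) = (a^c/c!) / Σ_{k=0}^{c} a^k/k!
a^2/2! = 1.625404
Σ terms (k=0..2): 1.00000 + 1.80300 + 1.62540 = 4.428405
B = 1.625404/4.428405 = 0.367041

Final: 0.367041


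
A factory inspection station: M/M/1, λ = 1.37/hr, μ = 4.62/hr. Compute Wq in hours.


ρ = 1.37/4.62 = 0.2965
Wq = ρ/(μ−λ) = 0.2965/(4.62 − 1.37) = 0.2965/3.25 = 0.09124 hr

Final: 0.09124 hr


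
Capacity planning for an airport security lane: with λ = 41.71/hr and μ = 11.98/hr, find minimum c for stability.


Stability requires cμ > λ ⇔ c > λ/μ.
λ/μ = 41.71/11.98 = 3.4816
Minimum integer c = ⌊3.4816⌋ + 1 = 4
Check: 4·11.98 = 47.92 > 41.71, while 3·11.98 = 35.94 ≤ 41.71

Final: 4 servers


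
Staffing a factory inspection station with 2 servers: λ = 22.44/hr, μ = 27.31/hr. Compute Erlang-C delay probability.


a = λ/μ = 0.8217; ρ = a/2 = 0.4108
P₀ = 0.417597 (from M/M/c formula)
C(c,a) = [a^c/(c!(1−ρ))]·P₀ = [0.67515/(2·0.5892)]·0.417597
= 0.57298·0.417597 = 0.239274

Final: 0.239274


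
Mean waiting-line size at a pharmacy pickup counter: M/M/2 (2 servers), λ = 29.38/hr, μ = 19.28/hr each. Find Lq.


a = λ/μ = 1.5239; ρ = a/2 = 0.7619
P₀ = 0.135119
Lq = P₀·a^c·ρ / (c!·(1−ρ)²) = 0.135119·2.32215·0.7619/(2·0.05668)
= 2.10902

Final: 2.10902


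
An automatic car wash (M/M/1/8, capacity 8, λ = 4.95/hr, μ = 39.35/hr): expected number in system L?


ρ = 4.95/39.35 = 0.1258
L = ρ[1 − (K+1)ρ^K + Kρ^(K+1)] / [(1−ρ)(1−ρ^(K+1))]
Numerator: 0.1258·(1 − 9·0.00000006270 + 8·0.000000007888) = 0.125794
Denominator: (0.8742)·(1.000000) = 0.874206
L = 0.125794/0.874206 = 0.1439

Final: 0.1439


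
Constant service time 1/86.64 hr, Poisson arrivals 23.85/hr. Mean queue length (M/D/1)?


ρ = 23.85/86.64 = 0.2753
M/D/1: Lq = ρ²/(2(1−ρ)) = 0.07578/(2·0.7247) = 0.05228

Final: 0.05228


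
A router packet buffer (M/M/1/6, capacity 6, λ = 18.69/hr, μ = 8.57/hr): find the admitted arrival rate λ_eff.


ρ = 2.1809; P_K = (1−ρ)ρ^6/(1−ρ^7) = 0.543784
λ_eff = λ(1 − P_K) = 18.69·(1 − 0.543784) = 18.69·0.456216 = 8.5267 /hr

Final: 8.5267 /hr


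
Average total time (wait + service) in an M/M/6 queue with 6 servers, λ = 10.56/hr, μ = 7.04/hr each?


a = 1.5000; ρ = 0.2500; P₀ = 0.223074
Lq = P₀·a^c·ρ/(c!(1−ρ)²) = 0.001568
Wq = Lq/λ = 0.001568/10.56 = 0.0001485 hr
W = Wq + 1/μ = 0.0001485 + 0.14205 = 0.14219 hr

Final: 0.14219 hr


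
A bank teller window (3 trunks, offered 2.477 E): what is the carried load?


B(3,2.477) = 0.279030 (Erlang-B)
Carried load = a(1 − B) = 2.477·(1 − 0.279030) = 2.477·0.720970 = 1.7858 E

Final: 1.7858 Erlangs


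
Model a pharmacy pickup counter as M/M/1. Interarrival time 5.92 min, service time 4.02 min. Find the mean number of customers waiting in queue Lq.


λ = 60/5.92 = 10.1351 /hr
μ = 60/4.02 = 14.9254 /hr
ρ = λ/μ = 10.1351/14.9254 = 0.6791
Lq = ρ²/(1−ρ) = 0.4611/0.3209 = 1.4367

Final: 1.4367


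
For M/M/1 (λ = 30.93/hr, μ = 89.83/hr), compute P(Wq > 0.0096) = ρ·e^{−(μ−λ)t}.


ρ = 30.93/89.83 = 0.3443
P(Wq > t) = ρ·e^{−(μ−λ)t} = 0.3443·e^{−0.5654}
= 0.3443·0.568110 = 0.195610

Final: 0.195610


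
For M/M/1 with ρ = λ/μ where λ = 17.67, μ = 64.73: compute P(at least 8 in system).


ρ = 17.67/64.73 = 0.2730
P(N ≥ n) = ρ^n = 0.2730^8 = 0.00003084

Final: 0.00003084


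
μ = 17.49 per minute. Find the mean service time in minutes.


Mean service time = 1/μ = 1/17.49 minute = 0.05718 minute
In minutes: 0.05718 × 1 = 0.05718 min

Final: 0.05718 min


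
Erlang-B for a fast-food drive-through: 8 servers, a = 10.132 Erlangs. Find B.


B(c,a) = (a^c/c!) / Σ_{k=0}^{c} a^k/k!
a^8/8! = 2754.488259
Σ terms (k=0..8): 1.00000 + 10.13200 + 51.32871 + 173.35417 + 439.10611 + 889.80463 + 1502.58341 + 2174.88216 + 2754.48826 = 7996.679455
B = 2754.488259/7996.679455 = 0.344454

Final: 0.344454
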